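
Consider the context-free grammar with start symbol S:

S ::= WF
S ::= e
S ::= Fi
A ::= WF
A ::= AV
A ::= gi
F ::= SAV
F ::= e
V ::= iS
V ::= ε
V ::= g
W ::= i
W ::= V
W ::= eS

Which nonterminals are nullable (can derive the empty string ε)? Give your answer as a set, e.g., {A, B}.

Directly nullable (have an ε-rule): {V}.
W is nullable via W -> V (every symbol on the right is already known nullable).
Not nullable: A, F, S — each has a terminal in every rule's right-hand side or depends on a non-nullable symbol.

{V, W}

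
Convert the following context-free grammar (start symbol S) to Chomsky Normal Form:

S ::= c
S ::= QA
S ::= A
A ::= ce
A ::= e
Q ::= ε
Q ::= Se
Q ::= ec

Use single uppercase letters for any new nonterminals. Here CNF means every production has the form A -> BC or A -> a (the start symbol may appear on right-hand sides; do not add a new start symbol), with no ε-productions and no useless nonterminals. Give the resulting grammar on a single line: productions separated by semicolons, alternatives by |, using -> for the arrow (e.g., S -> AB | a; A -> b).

Nullable: {Q}; after ε-elimination: S -> A | c | QA; A -> e | ce; Q -> Se | ec.
After unit-elimination: S -> c | e | QA | ce; A -> e | ce; Q -> Se | ec.
TERM: introduce B -> c, C -> e and substitute in every rule of length ≥2.

S -> c | e | BC | QA; A -> e | BC; B -> c; C -> e; Q -> CB | SC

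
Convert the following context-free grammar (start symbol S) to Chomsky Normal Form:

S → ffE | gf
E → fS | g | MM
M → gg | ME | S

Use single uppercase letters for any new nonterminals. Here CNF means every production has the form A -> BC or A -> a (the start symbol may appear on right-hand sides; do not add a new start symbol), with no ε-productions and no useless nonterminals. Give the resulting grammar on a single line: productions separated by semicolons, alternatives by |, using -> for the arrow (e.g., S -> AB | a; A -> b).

No ε-productions.
After unit-elimination: S -> gf | ffE; E -> g | MM | fS; M -> ME | gf | gg | ffE.
TERM: introduce A -> f, B -> g and substitute in every rule of length ≥2.
BIN: M -> AAE becomes M -> AC, C -> AE; S -> AAE becomes S -> AD, D -> AE.

S -> AD | BA; A -> f; B -> g; C -> AE; D -> AE; E -> g | AS | MM; M -> AC | BA | BB | ME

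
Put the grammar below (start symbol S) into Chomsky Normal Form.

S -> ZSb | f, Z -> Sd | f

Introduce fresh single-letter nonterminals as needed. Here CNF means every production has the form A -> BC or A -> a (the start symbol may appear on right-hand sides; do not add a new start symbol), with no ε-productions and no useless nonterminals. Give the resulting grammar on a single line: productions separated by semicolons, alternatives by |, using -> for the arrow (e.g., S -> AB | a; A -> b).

S -> f | ZC; A -> b; B -> d; C -> SA; Z -> f | SB

No ε-productions.
No unit productions to eliminate.
TERM: introduce A -> b, B -> d and substitute in every rule of length ≥2.
BIN: S -> ZSA becomes S -> ZC, C -> SA.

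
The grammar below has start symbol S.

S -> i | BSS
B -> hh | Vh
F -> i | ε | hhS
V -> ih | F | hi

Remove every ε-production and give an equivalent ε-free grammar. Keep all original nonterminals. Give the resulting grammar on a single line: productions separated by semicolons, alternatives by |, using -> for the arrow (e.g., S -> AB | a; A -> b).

S -> i | BSS; B -> h | Vh | hh; F -> i | hhS; V -> F | hi | ih

Nullable set: {F, V}.
B -> Vh: V nullable, giving Vh | h.
Drop F -> ε.
V -> F: F nullable, giving F.
Unchanged (no nullable symbols): S -> BSS; S -> i; B -> hh; F -> hhS; F -> i; V -> hi; V -> ih.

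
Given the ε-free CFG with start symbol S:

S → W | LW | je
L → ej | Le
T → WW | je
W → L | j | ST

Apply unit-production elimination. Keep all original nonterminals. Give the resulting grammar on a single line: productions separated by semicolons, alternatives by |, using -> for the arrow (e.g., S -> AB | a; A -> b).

S -> j | LW | Le | ST | ej | je; L -> Le | ej; T -> WW | je; W -> j | Le | ST | ej

Unit productions: S->W, W->L.
Unit pairs (A ⇒* B via units): (S,L), (S,W), (W,L).
S: inherits non-unit rules of {L, S, W} → LW | Le | ST | ej | j | je.
L: inherits non-unit rules of {L} → Le | ej.
T: inherits non-unit rules of {T} → WW | je.
W: inherits non-unit rules of {L, W} → Le | ST | ej | j.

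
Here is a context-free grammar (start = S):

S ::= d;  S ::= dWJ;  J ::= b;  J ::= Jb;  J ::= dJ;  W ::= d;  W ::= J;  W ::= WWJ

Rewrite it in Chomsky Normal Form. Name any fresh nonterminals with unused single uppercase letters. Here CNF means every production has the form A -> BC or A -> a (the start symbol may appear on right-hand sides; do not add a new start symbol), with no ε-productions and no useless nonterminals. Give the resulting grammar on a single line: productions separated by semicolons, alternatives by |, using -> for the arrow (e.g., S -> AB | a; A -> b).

No ε-productions.
After unit-elimination: S -> d | dWJ; J -> b | Jb | dJ; W -> b | d | Jb | dJ | WWJ.
TERM: introduce A -> b, B -> d and substitute in every rule of length ≥2.
BIN: S -> BWJ becomes S -> BC, C -> WJ; W -> WWJ becomes W -> WD, D -> WJ.

S -> d | BC; A -> b; B -> d; C -> WJ; D -> WJ; J -> b | BJ | JA; W -> b | d | BJ | JA | WD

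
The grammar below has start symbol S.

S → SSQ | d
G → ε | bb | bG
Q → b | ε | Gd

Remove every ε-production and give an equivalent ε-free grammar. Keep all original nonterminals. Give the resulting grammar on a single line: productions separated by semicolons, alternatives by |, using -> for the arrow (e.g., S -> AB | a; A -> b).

Nullable set: {G, Q}.
S -> SSQ: Q nullable, giving SS | SSQ.
Drop G -> ε.
G -> bG: G nullable, giving b | bG.
Drop Q -> ε.
Q -> Gd: G nullable, giving Gd | d.
Unchanged (no nullable symbols): S -> d; G -> bb; Q -> b.

S -> d | SS | SSQ; G -> b | bG | bb; Q -> b | d | Gd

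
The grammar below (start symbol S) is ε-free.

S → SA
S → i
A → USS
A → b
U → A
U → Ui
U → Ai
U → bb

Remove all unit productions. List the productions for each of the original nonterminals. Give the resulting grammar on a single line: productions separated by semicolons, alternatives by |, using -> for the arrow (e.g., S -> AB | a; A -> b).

S -> i | SA; A -> b | USS; U -> b | Ai | Ui | bb | USS

Unit productions: U->A.
Unit pairs (A ⇒* B via units): (U,A).
S: inherits non-unit rules of {S} → SA | i.
A: inherits non-unit rules of {A} → USS | b.
U: inherits non-unit rules of {A, U} → Ai | USS | Ui | b | bb.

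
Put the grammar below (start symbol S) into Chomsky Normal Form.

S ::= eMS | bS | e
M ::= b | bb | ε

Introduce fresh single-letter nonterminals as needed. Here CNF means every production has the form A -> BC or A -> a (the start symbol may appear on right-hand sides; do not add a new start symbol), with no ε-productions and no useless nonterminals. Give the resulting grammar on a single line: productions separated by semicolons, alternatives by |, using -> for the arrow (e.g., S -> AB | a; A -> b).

S -> e | AS | BC | BS; A -> b; B -> e; C -> MS; M -> b | AA

Nullable: {M}; after ε-elimination: S -> e | bS | eS | eMS; M -> b | bb.
No unit productions to eliminate.
TERM: introduce A -> b, B -> e and substitute in every rule of length ≥2.
BIN: S -> BMS becomes S -> BC, C -> MS.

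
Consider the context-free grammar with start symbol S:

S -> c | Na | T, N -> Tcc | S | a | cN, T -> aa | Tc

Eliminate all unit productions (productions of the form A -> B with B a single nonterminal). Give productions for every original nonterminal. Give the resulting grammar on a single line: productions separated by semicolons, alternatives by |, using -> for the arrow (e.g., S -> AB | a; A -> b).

Unit productions: N->S, S->T.
Unit pairs (A ⇒* B via units): (N,S), (N,T), (S,T).
S: inherits non-unit rules of {S, T} → Na | Tc | aa | c.
N: inherits non-unit rules of {N, S, T} → Na | Tc | Tcc | a | aa | c | cN.
T: inherits non-unit rules of {T} → Tc | aa.

S -> c | Na | Tc | aa; N -> a | c | Na | Tc | aa | cN | Tcc; T -> Tc | aa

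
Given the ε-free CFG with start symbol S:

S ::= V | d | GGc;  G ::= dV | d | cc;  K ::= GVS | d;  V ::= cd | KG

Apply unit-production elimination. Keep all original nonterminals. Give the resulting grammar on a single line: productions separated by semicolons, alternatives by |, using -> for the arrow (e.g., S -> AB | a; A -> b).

S -> d | KG | cd | GGc; G -> d | cc | dV; K -> d | GVS; V -> KG | cd

Unit productions: S->V.
Unit pairs (A ⇒* B via units): (S,V).
S: inherits non-unit rules of {S, V} → GGc | KG | cd | d.
G: inherits non-unit rules of {G} → cc | d | dV.
K: inherits non-unit rules of {K} → GVS | d.
V: inherits non-unit rules of {V} → KG | cd.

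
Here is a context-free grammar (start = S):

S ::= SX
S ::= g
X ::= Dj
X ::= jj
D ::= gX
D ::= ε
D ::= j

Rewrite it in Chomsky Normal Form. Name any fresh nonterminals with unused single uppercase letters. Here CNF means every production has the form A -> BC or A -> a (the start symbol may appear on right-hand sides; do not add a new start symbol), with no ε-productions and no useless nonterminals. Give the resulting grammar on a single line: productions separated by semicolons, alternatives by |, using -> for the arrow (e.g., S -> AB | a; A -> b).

Nullable: {D}; after ε-elimination: S -> g | SX; D -> j | gX; X -> j | Dj | jj.
No unit productions to eliminate.
TERM: introduce A -> g, B -> j and substitute in every rule of length ≥2.

S -> g | SX; A -> g; B -> j; D -> j | AX; X -> j | BB | DB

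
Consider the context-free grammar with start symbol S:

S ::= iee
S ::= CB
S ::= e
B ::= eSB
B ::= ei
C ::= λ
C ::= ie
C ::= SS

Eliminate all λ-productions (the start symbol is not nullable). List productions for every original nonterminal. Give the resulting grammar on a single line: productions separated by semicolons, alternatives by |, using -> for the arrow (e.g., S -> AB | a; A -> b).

Nullable set: {C}.
S -> CB: C nullable, giving B | CB.
Drop C -> λ.
Unchanged (no nullable symbols): S -> e; S -> iee; B -> eSB; B -> ei; C -> SS; C -> ie.

S -> B | e | CB | iee; B -> ei | eSB; C -> SS | ie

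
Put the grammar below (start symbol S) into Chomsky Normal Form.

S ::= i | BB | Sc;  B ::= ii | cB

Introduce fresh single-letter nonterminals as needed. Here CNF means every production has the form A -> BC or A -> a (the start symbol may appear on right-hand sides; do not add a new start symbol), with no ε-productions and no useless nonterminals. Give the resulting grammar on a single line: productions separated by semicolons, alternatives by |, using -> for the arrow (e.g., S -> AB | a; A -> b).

No ε-productions.
No unit productions to eliminate.
TERM: introduce A -> c, C -> i and substitute in every rule of length ≥2.

S -> i | BB | SA; A -> c; B -> AB | CC; C -> i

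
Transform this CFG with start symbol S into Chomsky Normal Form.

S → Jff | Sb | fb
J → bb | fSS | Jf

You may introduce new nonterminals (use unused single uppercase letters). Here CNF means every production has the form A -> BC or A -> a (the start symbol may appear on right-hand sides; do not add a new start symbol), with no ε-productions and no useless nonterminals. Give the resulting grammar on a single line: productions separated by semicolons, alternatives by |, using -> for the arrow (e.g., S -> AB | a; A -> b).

S -> AB | JD | SB; A -> f; B -> b; C -> SS; D -> AA; J -> AC | BB | JA

No ε-productions.
No unit productions to eliminate.
TERM: introduce B -> b, A -> f and substitute in every rule of length ≥2.
BIN: J -> ASS becomes J -> AC, C -> SS; S -> JAA becomes S -> JD, D -> AA.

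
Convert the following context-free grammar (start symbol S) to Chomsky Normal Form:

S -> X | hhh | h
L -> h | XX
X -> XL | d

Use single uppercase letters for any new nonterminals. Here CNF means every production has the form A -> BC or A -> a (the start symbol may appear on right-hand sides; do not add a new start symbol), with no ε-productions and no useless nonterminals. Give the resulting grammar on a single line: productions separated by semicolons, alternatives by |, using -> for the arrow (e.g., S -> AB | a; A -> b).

No ε-productions.
After unit-elimination: S -> d | h | XL | hhh; L -> h | XX; X -> d | XL.
TERM: introduce A -> h and substitute in every rule of length ≥2.
BIN: S -> AAA becomes S -> AB, B -> AA.

S -> d | h | AB | XL; A -> h; B -> AA; L -> h | XX; X -> d | XL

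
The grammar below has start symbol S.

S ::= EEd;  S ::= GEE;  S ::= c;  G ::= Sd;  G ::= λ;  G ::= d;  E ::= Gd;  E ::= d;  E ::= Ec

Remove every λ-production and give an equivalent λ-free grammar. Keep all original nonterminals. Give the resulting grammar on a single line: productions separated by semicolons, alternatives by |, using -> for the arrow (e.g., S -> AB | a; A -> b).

S -> c | EE | EEd | GEE; E -> d | Ec | Gd; G -> d | Sd

Nullable set: {G}.
S -> GEE: G nullable, giving EE | GEE.
E -> Gd: G nullable, giving Gd | d.
Drop G -> λ.
Unchanged (no nullable symbols): S -> EEd; S -> c; E -> Ec; E -> d; G -> Sd; G -> d.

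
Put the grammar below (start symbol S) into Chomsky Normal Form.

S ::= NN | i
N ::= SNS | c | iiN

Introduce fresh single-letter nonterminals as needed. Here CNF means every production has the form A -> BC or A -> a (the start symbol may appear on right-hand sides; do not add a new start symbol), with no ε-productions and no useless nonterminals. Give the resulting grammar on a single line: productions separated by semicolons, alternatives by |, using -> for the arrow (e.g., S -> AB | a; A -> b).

S -> i | NN; A -> i; B -> AN; C -> NS; N -> c | AB | SC

No ε-productions.
No unit productions to eliminate.
TERM: introduce A -> i and substitute in every rule of length ≥2.
BIN: N -> AAN becomes N -> AB, B -> AN; N -> SNS becomes N -> SC, C -> NS.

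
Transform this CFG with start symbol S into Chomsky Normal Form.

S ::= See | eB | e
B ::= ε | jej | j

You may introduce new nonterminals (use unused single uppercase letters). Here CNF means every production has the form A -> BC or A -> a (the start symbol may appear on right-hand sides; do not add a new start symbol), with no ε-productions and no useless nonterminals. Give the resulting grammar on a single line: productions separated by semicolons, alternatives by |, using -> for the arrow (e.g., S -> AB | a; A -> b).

S -> e | CB | SE; A -> j; B -> j | AD; C -> e; D -> CA; E -> CC

Nullable: {B}; after ε-elimination: S -> e | eB | See; B -> j | jej.
No unit productions to eliminate.
TERM: introduce C -> e, A -> j and substitute in every rule of length ≥2.
BIN: B -> ACA becomes B -> AD, D -> CA; S -> SCC becomes S -> SE, E -> CC.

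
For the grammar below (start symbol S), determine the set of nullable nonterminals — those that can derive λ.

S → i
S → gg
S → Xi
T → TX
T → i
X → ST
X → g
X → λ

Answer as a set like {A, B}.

Directly nullable (have an ε-rule): {X}.
Not nullable: S, T — each has a terminal in every rule's right-hand side or depends on a non-nullable symbol.

{X}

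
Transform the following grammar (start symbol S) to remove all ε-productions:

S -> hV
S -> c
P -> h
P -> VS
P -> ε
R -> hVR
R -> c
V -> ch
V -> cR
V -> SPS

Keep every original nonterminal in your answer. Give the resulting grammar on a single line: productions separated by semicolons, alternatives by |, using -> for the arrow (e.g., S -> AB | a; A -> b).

S -> c | hV; P -> h | VS; R -> c | hVR; V -> SS | cR | ch | SPS

Nullable set: {P}.
Drop P -> ε.
V -> SPS: P nullable, giving SPS | SS.
Unchanged (no nullable symbols): S -> c; S -> hV; P -> VS; P -> h; R -> c; R -> hVR; V -> cR; V -> ch.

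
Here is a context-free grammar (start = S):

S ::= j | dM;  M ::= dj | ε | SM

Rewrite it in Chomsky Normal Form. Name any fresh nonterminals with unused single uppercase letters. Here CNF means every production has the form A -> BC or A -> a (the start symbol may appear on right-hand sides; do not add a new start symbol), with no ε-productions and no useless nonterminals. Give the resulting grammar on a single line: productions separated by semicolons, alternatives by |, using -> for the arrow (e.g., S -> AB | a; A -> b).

S -> d | j | AM; A -> d; B -> j; M -> d | j | AB | AM | SM

Nullable: {M}; after ε-elimination: S -> d | j | dM; M -> S | SM | dj.
After unit-elimination: S -> d | j | dM; M -> d | j | SM | dM | dj.
TERM: introduce A -> d, B -> j and substitute in every rule of length ≥2.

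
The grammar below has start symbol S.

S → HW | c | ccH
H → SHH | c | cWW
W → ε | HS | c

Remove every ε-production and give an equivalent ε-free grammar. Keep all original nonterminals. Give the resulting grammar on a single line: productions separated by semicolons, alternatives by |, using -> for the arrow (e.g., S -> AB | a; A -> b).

Nullable set: {W}.
S -> HW: W nullable, giving H | HW.
H -> cWW: W, W nullable, giving c | cW | cWW.
Drop W -> ε.
Unchanged (no nullable symbols): S -> c; S -> ccH; H -> SHH; H -> c; W -> HS; W -> c.

S -> H | c | HW | ccH; H -> c | cW | SHH | cWW; W -> c | HS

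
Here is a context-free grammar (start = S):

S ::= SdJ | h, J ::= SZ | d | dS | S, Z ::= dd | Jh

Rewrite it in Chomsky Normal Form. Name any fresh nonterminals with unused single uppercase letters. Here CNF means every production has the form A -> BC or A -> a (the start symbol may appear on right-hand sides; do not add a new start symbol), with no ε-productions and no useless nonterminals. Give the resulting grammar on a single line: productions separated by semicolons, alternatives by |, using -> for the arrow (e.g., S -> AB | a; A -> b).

No ε-productions.
After unit-elimination: S -> h | SdJ; J -> d | h | SZ | dS | SdJ; Z -> Jh | dd.
TERM: introduce A -> d, B -> h and substitute in every rule of length ≥2.
BIN: J -> SAJ becomes J -> SC, C -> AJ; S -> SAJ becomes S -> SD, D -> AJ.

S -> h | SD; A -> d; B -> h; C -> AJ; D -> AJ; J -> d | h | AS | SC | SZ; Z -> AA | JB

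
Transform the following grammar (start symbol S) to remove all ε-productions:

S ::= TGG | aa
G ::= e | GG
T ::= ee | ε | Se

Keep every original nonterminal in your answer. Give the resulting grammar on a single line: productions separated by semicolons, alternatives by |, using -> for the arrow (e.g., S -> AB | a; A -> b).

Nullable set: {T}.
S -> TGG: T nullable, giving GG | TGG.
Drop T -> ε.
Unchanged (no nullable symbols): S -> aa; G -> GG; G -> e; T -> Se; T -> ee.

S -> GG | aa | TGG; G -> e | GG; T -> Se | ee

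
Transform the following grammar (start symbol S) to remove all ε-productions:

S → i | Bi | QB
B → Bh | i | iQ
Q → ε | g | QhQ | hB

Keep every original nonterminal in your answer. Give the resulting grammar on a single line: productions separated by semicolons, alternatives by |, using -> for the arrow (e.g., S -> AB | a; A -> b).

S -> B | i | Bi | QB; B -> i | Bh | iQ; Q -> g | h | Qh | hB | hQ | QhQ

Nullable set: {Q}.
S -> QB: Q nullable, giving B | QB.
B -> iQ: Q nullable, giving i | iQ.
Drop Q -> ε.
Q -> QhQ: Q, Q nullable, giving Qh | QhQ | h | hQ.
Unchanged (no nullable symbols): S -> Bi; S -> i; B -> Bh; B -> i; Q -> g; Q -> hB.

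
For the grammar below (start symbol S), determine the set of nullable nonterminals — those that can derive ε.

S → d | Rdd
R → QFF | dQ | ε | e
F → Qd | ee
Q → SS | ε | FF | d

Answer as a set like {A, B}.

Directly nullable (have an ε-rule): {Q, R}.
Not nullable: F, S — each has a terminal in every rule's right-hand side or depends on a non-nullable symbol.

{Q, R}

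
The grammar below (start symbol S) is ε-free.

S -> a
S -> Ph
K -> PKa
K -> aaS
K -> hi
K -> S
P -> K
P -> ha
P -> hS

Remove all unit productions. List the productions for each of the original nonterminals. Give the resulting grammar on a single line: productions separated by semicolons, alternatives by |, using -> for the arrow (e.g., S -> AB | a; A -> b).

S -> a | Ph; K -> a | Ph | hi | PKa | aaS; P -> a | Ph | hS | ha | hi | PKa | aaS

Unit productions: K->S, P->K.
Unit pairs (A ⇒* B via units): (K,S), (P,K), (P,S).
S: inherits non-unit rules of {S} → Ph | a.
K: inherits non-unit rules of {K, S} → PKa | Ph | a | aaS | hi.
P: inherits non-unit rules of {K, P, S} → PKa | Ph | a | aaS | hS | ha | hi.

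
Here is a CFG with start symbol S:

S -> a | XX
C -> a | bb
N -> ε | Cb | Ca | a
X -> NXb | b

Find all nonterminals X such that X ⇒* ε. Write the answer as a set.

Directly nullable (have an ε-rule): {N}.
Not nullable: C, S, X — each has a terminal in every rule's right-hand side or depends on a non-nullable symbol.

{N}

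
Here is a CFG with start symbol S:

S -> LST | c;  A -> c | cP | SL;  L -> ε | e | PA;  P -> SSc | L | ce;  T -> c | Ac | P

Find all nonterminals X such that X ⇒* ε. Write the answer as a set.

{L, P, T}

Directly nullable (have an ε-rule): {L}.
P is nullable via P -> L (every symbol on the right is already known nullable).
T is nullable via T -> P (every symbol on the right is already known nullable).
Not nullable: A, S — each has a terminal in every rule's right-hand side or depends on a non-nullable symbol.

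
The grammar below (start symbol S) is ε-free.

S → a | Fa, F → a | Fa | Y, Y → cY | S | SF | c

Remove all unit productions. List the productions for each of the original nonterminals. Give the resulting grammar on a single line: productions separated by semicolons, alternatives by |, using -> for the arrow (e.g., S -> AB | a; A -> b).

Unit productions: F->Y, Y->S.
Unit pairs (A ⇒* B via units): (F,S), (F,Y), (Y,S).
S: inherits non-unit rules of {S} → Fa | a.
F: inherits non-unit rules of {F, S, Y} → Fa | SF | a | c | cY.
Y: inherits non-unit rules of {S, Y} → Fa | SF | a | c | cY.

S -> a | Fa; F -> a | c | Fa | SF | cY; Y -> a | c | Fa | SF | cY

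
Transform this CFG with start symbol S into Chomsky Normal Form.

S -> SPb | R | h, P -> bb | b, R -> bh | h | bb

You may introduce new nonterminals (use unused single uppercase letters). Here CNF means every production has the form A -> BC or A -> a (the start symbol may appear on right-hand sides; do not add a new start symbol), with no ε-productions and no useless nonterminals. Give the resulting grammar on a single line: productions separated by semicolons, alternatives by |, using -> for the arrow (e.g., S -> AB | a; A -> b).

No ε-productions.
After unit-elimination: S -> h | bb | bh | SPb; P -> b | bb; R -> h | bb | bh.
TERM: introduce A -> b, B -> h and substitute in every rule of length ≥2.
BIN: S -> SPA becomes S -> SC, C -> PA.
Drop unreachable/unproductive: R.

S -> h | AA | AB | SC; A -> b; B -> h; C -> PA; P -> b | AA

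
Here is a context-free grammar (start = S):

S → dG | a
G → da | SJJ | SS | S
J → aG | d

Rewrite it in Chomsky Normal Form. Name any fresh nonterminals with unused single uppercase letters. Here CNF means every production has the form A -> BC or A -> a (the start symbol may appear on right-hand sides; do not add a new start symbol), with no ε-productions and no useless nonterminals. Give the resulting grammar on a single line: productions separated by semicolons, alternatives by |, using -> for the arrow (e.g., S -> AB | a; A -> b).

No ε-productions.
After unit-elimination: S -> a | dG; G -> a | SS | dG | da | SJJ; J -> d | aG.
TERM: introduce B -> a, A -> d and substitute in every rule of length ≥2.
BIN: G -> SJJ becomes G -> SC, C -> JJ.

S -> a | AG; A -> d; B -> a; C -> JJ; G -> a | AB | AG | SC | SS; J -> d | BG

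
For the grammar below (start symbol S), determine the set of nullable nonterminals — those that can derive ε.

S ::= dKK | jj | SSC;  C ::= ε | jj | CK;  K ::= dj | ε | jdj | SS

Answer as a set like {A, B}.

Directly nullable (have an ε-rule): {C, K}.
Not nullable: S — each has a terminal in every rule's right-hand side or depends on a non-nullable symbol.

{C, K}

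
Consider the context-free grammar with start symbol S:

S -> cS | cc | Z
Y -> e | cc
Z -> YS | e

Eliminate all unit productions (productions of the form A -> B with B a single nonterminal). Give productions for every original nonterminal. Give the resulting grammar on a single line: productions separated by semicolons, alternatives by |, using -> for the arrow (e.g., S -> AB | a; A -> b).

S -> e | YS | cS | cc; Y -> e | cc; Z -> e | YS

Unit productions: S->Z.
Unit pairs (A ⇒* B via units): (S,Z).
S: inherits non-unit rules of {S, Z} → YS | cS | cc | e.
Y: inherits non-unit rules of {Y} → cc | e.
Z: inherits non-unit rules of {Z} → YS | e.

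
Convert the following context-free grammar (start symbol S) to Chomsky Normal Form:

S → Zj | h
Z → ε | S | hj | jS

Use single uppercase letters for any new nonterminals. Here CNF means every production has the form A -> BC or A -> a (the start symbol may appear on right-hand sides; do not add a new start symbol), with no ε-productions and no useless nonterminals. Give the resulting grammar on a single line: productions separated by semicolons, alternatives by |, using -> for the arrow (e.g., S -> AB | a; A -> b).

S -> h | j | ZA; A -> j; B -> h; Z -> h | j | AS | BA | ZA

Nullable: {Z}; after ε-elimination: S -> h | j | Zj; Z -> S | hj | jS.
After unit-elimination: S -> h | j | Zj; Z -> h | j | Zj | hj | jS.
TERM: introduce B -> h, A -> j and substitute in every rule of length ≥2.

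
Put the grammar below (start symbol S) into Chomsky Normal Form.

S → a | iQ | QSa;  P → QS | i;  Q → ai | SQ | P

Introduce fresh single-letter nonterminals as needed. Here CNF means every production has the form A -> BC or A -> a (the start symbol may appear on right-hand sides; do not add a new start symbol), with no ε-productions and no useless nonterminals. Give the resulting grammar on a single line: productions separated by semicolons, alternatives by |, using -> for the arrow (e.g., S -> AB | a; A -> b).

No ε-productions.
After unit-elimination: S -> a | iQ | QSa; P -> i | QS; Q -> i | QS | SQ | ai.
TERM: introduce A -> a, B -> i and substitute in every rule of length ≥2.
BIN: S -> QSA becomes S -> QC, C -> SA.
Drop unreachable/unproductive: P.

S -> a | BQ | QC; A -> a; B -> i; C -> SA; Q -> i | AB | QS | SQ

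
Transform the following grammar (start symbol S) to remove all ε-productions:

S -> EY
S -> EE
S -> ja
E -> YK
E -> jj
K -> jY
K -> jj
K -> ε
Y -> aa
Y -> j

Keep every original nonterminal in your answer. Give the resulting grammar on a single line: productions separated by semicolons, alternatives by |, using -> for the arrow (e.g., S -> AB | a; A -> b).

Nullable set: {K}.
E -> YK: K nullable, giving Y | YK.
Drop K -> ε.
Unchanged (no nullable symbols): S -> EE; S -> EY; S -> ja; E -> jj; K -> jY; K -> jj; Y -> aa; Y -> j.

S -> EE | EY | ja; E -> Y | YK | jj; K -> jY | jj; Y -> j | aa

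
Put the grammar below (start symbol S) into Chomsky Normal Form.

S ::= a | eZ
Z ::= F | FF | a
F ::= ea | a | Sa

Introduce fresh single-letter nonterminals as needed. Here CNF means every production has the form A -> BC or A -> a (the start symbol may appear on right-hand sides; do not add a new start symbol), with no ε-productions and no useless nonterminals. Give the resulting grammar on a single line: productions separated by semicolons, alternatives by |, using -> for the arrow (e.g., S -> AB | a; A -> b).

S -> a | BZ; A -> a; B -> e; F -> a | BA | SA; Z -> a | BA | FF | SA

No ε-productions.
After unit-elimination: S -> a | eZ; F -> a | Sa | ea; Z -> a | FF | Sa | ea.
TERM: introduce A -> a, B -> e and substitute in every rule of length ≥2.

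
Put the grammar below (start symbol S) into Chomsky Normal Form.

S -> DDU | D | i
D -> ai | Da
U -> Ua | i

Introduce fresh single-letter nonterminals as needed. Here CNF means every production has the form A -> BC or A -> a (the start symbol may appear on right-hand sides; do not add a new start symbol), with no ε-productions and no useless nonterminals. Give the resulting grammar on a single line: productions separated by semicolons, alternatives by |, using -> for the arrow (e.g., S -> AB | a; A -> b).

S -> i | AB | DA | DC; A -> a; B -> i; C -> DU; D -> AB | DA; U -> i | UA

No ε-productions.
After unit-elimination: S -> i | Da | ai | DDU; D -> Da | ai; U -> i | Ua.
TERM: introduce A -> a, B -> i and substitute in every rule of length ≥2.
BIN: S -> DDU becomes S -> DC, C -> DU.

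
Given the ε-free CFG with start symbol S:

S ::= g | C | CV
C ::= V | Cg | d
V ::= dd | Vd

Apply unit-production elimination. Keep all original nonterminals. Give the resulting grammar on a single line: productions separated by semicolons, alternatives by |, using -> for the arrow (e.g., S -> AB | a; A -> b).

Unit productions: C->V, S->C.
Unit pairs (A ⇒* B via units): (C,V), (S,C), (S,V).
S: inherits non-unit rules of {C, S, V} → CV | Cg | Vd | d | dd | g.
C: inherits non-unit rules of {C, V} → Cg | Vd | d | dd.
V: inherits non-unit rules of {V} → Vd | dd.

S -> d | g | CV | Cg | Vd | dd; C -> d | Cg | Vd | dd; V -> Vd | dd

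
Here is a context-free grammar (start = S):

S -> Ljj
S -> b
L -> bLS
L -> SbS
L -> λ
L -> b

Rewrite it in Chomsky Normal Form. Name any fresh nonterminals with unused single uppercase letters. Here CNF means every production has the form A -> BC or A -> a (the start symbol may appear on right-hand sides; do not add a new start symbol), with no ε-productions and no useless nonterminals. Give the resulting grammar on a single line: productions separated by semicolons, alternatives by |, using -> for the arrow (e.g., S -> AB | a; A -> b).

S -> b | BB | LE; A -> b; B -> j; C -> LS; D -> AS; E -> BB; L -> b | AC | AS | SD

Nullable: {L}; after ε-elimination: S -> b | jj | Ljj; L -> b | bS | SbS | bLS.
No unit productions to eliminate.
TERM: introduce A -> b, B -> j and substitute in every rule of length ≥2.
BIN: L -> ALS becomes L -> AC, C -> LS; L -> SAS becomes L -> SD, D -> AS; S -> LBB becomes S -> LE, E -> BB.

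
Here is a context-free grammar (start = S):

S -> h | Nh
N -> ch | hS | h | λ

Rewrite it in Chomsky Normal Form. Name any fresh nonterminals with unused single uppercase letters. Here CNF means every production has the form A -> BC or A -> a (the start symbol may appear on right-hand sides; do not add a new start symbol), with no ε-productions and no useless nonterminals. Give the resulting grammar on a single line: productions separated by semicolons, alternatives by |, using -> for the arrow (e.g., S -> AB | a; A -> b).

Nullable: {N}; after ε-elimination: S -> h | Nh; N -> h | ch | hS.
No unit productions to eliminate.
TERM: introduce A -> c, B -> h and substitute in every rule of length ≥2.

S -> h | NB; A -> c; B -> h; N -> h | AB | BS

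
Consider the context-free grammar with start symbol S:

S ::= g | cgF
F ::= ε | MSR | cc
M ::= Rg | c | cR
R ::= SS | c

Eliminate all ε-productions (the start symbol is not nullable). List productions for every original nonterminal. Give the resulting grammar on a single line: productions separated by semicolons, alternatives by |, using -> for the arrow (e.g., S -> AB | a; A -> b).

S -> g | cg | cgF; F -> cc | MSR; M -> c | Rg | cR; R -> c | SS

Nullable set: {F}.
S -> cgF: F nullable, giving cg | cgF.
Drop F -> ε.
Unchanged (no nullable symbols): S -> g; F -> MSR; F -> cc; M -> Rg; M -> c; M -> cR; R -> SS; R -> c.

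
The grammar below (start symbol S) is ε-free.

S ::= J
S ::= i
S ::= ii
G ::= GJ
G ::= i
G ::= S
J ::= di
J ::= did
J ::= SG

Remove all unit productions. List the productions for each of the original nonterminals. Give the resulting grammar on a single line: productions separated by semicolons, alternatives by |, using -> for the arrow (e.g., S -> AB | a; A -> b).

S -> i | SG | di | ii | did; G -> i | GJ | SG | di | ii | did; J -> SG | di | did

Unit productions: G->S, S->J.
Unit pairs (A ⇒* B via units): (G,J), (G,S), (S,J).
S: inherits non-unit rules of {J, S} → SG | di | did | i | ii.
G: inherits non-unit rules of {G, J, S} → GJ | SG | di | did | i | ii.
J: inherits non-unit rules of {J} → SG | di | did.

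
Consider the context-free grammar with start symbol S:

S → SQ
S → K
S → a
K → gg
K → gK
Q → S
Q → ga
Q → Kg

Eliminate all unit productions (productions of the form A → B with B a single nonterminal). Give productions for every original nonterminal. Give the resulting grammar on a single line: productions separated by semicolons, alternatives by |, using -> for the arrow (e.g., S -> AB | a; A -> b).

S -> a | SQ | gK | gg; K -> gK | gg; Q -> a | Kg | SQ | gK | ga | gg

Unit productions: Q->S, S->K.
Unit pairs (A ⇒* B via units): (Q,K), (Q,S), (S,K).
S: inherits non-unit rules of {K, S} → SQ | a | gK | gg.
K: inherits non-unit rules of {K} → gK | gg.
Q: inherits non-unit rules of {K, Q, S} → Kg | SQ | a | gK | ga | gg.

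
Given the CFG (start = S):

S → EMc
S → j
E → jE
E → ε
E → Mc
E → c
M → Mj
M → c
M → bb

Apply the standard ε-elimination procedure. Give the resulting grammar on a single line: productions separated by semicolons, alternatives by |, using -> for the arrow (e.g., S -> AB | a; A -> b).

S -> j | Mc | EMc; E -> c | j | Mc | jE; M -> c | Mj | bb

Nullable set: {E}.
S -> EMc: E nullable, giving EMc | Mc.
Drop E -> ε.
E -> jE: E nullable, giving j | jE.
Unchanged (no nullable symbols): S -> j; E -> Mc; E -> c; M -> Mj; M -> bb; M -> c.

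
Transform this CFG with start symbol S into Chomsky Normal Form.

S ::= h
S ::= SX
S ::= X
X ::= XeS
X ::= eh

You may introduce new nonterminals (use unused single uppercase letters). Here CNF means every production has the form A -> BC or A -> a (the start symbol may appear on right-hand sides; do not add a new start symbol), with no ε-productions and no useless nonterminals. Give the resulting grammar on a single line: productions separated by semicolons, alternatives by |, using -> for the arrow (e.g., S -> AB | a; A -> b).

S -> h | AB | SX | XC; A -> e; B -> h; C -> AS; D -> AS; X -> AB | XD

No ε-productions.
After unit-elimination: S -> h | SX | eh | XeS; X -> eh | XeS.
TERM: introduce A -> e, B -> h and substitute in every rule of length ≥2.
BIN: S -> XAS becomes S -> XC, C -> AS; X -> XAS becomes X -> XD, D -> AS.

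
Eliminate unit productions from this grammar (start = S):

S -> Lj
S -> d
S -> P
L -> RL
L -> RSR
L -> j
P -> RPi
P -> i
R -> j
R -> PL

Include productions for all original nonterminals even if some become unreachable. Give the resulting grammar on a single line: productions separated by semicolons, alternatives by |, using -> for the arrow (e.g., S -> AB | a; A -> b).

Unit productions: S->P.
Unit pairs (A ⇒* B via units): (S,P).
S: inherits non-unit rules of {P, S} → Lj | RPi | d | i.
L: inherits non-unit rules of {L} → RL | RSR | j.
P: inherits non-unit rules of {P} → RPi | i.
R: inherits non-unit rules of {R} → PL | j.

S -> d | i | Lj | RPi; L -> j | RL | RSR; P -> i | RPi; R -> j | PL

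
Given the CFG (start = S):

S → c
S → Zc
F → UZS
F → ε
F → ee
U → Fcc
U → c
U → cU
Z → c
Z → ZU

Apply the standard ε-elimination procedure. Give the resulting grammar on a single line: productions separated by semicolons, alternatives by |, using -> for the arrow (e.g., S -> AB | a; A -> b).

S -> c | Zc; F -> ee | UZS; U -> c | cU | cc | Fcc; Z -> c | ZU

Nullable set: {F}.
Drop F -> ε.
U -> Fcc: F nullable, giving Fcc | cc.
Unchanged (no nullable symbols): S -> Zc; S -> c; F -> UZS; F -> ee; U -> c; U -> cU; Z -> ZU; Z -> c.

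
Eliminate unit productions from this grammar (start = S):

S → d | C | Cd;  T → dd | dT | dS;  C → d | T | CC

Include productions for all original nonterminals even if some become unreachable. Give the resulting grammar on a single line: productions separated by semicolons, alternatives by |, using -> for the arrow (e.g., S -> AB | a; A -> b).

S -> d | CC | Cd | dS | dT | dd; C -> d | CC | dS | dT | dd; T -> dS | dT | dd

Unit productions: C->T, S->C.
Unit pairs (A ⇒* B via units): (C,T), (S,C), (S,T).
S: inherits non-unit rules of {C, S, T} → CC | Cd | d | dS | dT | dd.
C: inherits non-unit rules of {C, T} → CC | d | dS | dT | dd.
T: inherits non-unit rules of {T} → dS | dT | dd.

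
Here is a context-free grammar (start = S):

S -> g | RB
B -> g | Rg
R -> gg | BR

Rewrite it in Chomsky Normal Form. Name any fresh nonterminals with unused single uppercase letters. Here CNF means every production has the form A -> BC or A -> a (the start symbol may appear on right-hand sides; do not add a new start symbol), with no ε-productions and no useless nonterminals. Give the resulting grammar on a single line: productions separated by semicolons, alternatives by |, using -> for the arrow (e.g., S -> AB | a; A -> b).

S -> g | RB; A -> g; B -> g | RA; R -> AA | BR

No ε-productions.
No unit productions to eliminate.
TERM: introduce A -> g and substitute in every rule of length ≥2.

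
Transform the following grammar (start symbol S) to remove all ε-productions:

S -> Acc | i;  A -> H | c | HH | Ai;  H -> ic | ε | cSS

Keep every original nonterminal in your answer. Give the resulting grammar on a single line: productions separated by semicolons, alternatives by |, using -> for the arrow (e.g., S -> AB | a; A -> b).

Nullable set: {A, H}.
S -> Acc: A nullable, giving Acc | cc.
A -> Ai: A nullable, giving Ai | i.
A -> H: H nullable, giving H.
A -> HH: H, H nullable, giving H | HH.
Drop H -> ε.
Unchanged (no nullable symbols): S -> i; A -> c; H -> cSS; H -> ic.

S -> i | cc | Acc; A -> H | c | i | Ai | HH; H -> ic | cSS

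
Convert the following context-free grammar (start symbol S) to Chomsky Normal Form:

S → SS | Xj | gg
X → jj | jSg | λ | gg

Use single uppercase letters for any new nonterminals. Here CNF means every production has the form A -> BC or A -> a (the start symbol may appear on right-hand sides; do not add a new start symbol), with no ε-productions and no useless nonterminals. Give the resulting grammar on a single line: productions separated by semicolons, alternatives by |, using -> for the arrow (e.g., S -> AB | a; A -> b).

S -> j | BB | SS | XA; A -> j; B -> g; C -> SB; X -> AA | AC | BB

Nullable: {X}; after ε-elimination: S -> j | SS | Xj | gg; X -> gg | jj | jSg.
No unit productions to eliminate.
TERM: introduce B -> g, A -> j and substitute in every rule of length ≥2.
BIN: X -> ASB becomes X -> AC, C -> SB.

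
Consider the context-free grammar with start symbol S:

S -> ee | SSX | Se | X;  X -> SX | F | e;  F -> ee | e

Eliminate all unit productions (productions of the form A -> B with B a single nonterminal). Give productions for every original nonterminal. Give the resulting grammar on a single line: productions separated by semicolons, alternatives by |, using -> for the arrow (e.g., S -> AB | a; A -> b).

S -> e | SX | Se | ee | SSX; F -> e | ee; X -> e | SX | ee

Unit productions: S->X, X->F.
Unit pairs (A ⇒* B via units): (S,F), (S,X), (X,F).
S: inherits non-unit rules of {F, S, X} → SSX | SX | Se | e | ee.
F: inherits non-unit rules of {F} → e | ee.
X: inherits non-unit rules of {F, X} → SX | e | ee.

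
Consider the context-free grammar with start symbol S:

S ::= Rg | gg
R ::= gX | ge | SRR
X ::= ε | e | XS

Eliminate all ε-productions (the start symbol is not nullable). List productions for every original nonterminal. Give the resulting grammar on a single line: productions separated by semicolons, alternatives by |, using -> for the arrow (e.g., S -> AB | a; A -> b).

S -> Rg | gg; R -> g | gX | ge | SRR; X -> S | e | XS

Nullable set: {X}.
R -> gX: X nullable, giving g | gX.
Drop X -> ε.
X -> XS: X nullable, giving S | XS.
Unchanged (no nullable symbols): S -> Rg; S -> gg; R -> SRR; R -> ge; X -> e.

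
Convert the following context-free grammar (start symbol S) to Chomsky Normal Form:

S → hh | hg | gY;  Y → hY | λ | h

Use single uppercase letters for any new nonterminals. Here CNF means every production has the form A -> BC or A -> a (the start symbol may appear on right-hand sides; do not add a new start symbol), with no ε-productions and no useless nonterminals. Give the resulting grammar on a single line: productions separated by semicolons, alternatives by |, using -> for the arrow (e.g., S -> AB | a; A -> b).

S -> g | AY | BA | BB; A -> g; B -> h; Y -> h | BY

Nullable: {Y}; after ε-elimination: S -> g | gY | hg | hh; Y -> h | hY.
No unit productions to eliminate.
TERM: introduce A -> g, B -> h and substitute in every rule of length ≥2.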